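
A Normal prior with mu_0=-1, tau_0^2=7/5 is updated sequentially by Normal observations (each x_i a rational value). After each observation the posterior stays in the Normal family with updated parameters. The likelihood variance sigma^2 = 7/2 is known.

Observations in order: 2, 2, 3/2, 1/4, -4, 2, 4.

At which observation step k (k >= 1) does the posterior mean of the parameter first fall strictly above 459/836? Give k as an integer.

k = 7

obs 1: x=2 → posterior Normal(-1/7, 1)
obs 2: x=2 → posterior Normal(1/3, 7/9)
obs 3: x=3/2 → posterior Normal(6/11, 7/11)
obs 4: x=1/4 → posterior Normal(1/2, 7/13)
obs 5: x=-4 → posterior Normal(-1/10, 7/15)
obs 6: x=2 → posterior Normal(5/34, 7/17)
obs 7: x=4 → posterior Normal(21/38, 7/19)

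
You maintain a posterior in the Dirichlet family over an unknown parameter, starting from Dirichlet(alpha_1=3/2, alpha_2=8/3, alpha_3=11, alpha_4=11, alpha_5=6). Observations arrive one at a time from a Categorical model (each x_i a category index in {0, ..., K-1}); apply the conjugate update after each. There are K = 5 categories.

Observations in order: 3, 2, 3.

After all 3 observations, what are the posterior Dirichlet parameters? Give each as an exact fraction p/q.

obs 1: x=3 → posterior Dirichlet(3/2, 8/3, 11, 12, 6)
obs 2: x=2 → posterior Dirichlet(3/2, 8/3, 12, 12, 6)
obs 3: x=3 → posterior Dirichlet(3/2, 8/3, 12, 13, 6)

alpha_1=3/2, alpha_2=8/3, alpha_3=12, alpha_4=13, alpha_5=6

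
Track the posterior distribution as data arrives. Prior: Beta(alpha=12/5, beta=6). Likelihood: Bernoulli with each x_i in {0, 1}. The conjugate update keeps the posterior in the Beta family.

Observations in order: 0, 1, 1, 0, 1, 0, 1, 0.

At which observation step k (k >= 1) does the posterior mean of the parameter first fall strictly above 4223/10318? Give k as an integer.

k = 7

obs 1: x=0 → posterior Beta(12/5, 7)
obs 2: x=1 → posterior Beta(17/5, 7)
obs 3: x=1 → posterior Beta(22/5, 7)
obs 4: x=0 → posterior Beta(22/5, 8)
obs 5: x=1 → posterior Beta(27/5, 8)
obs 6: x=0 → posterior Beta(27/5, 9)
obs 7: x=1 → posterior Beta(32/5, 9)
obs 8: x=0 → posterior Beta(32/5, 10)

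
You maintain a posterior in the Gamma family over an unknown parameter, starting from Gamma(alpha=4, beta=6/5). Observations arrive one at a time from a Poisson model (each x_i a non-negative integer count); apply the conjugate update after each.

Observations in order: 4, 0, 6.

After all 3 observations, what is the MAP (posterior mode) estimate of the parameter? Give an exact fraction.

65/21

obs 1: x=4 → posterior Gamma(8, 11/5)
obs 2: x=0 → posterior Gamma(8, 16/5)
obs 3: x=6 → posterior Gamma(14, 21/5)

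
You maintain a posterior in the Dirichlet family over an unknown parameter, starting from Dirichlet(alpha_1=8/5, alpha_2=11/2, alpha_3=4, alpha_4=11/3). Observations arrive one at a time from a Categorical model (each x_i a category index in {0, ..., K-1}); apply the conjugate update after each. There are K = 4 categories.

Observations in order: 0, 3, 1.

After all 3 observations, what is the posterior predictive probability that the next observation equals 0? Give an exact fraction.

6/41

obs 1: x=0 → posterior Dirichlet(13/5, 11/2, 4, 11/3)
obs 2: x=3 → posterior Dirichlet(13/5, 11/2, 4, 14/3)
obs 3: x=1 → posterior Dirichlet(13/5, 13/2, 4, 14/3)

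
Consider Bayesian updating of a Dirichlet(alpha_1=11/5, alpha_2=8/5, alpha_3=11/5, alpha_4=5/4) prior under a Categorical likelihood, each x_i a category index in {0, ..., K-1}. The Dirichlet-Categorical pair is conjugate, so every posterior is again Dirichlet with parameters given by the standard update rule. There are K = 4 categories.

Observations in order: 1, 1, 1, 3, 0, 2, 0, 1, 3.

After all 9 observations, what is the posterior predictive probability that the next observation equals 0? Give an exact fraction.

84/325

obs 1: x=1 → posterior Dirichlet(11/5, 13/5, 11/5, 5/4)
obs 2: x=1 → posterior Dirichlet(11/5, 18/5, 11/5, 5/4)
obs 3: x=1 → posterior Dirichlet(11/5, 23/5, 11/5, 5/4)
obs 4: x=3 → posterior Dirichlet(11/5, 23/5, 11/5, 9/4)
obs 5: x=0 → posterior Dirichlet(16/5, 23/5, 11/5, 9/4)
obs 6: x=2 → posterior Dirichlet(16/5, 23/5, 16/5, 9/4)
obs 7: x=0 → posterior Dirichlet(21/5, 23/5, 16/5, 9/4)
obs 8: x=1 → posterior Dirichlet(21/5, 28/5, 16/5, 9/4)
obs 9: x=3 → posterior Dirichlet(21/5, 28/5, 16/5, 13/4)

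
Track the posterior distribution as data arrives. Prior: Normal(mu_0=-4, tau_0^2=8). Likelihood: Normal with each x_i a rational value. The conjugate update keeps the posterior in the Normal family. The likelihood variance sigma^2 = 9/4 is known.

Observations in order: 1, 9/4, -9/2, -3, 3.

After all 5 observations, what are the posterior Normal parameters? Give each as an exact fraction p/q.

mu_0=-76/169, tau_0^2=72/169

obs 1: x=1 → posterior Normal(-4/41, 72/41)
obs 2: x=9/4 → posterior Normal(68/73, 72/73)
obs 3: x=-9/2 → posterior Normal(-76/105, 24/35)
obs 4: x=-3 → posterior Normal(-172/137, 72/137)
obs 5: x=3 → posterior Normal(-76/169, 72/169)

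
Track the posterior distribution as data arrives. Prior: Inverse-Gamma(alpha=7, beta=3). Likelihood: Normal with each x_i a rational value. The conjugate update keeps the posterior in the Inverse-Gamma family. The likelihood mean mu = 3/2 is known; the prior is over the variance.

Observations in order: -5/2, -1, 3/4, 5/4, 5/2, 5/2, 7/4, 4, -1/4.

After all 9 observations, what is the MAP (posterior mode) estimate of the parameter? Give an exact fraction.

obs 1: x=-5/2 → posterior Inverse-Gamma(15/2, 11)
obs 2: x=-1 → posterior Inverse-Gamma(8, 113/8)
obs 3: x=3/4 → posterior Inverse-Gamma(17/2, 461/32)
obs 4: x=5/4 → posterior Inverse-Gamma(9, 231/16)
obs 5: x=5/2 → posterior Inverse-Gamma(19/2, 239/16)
obs 6: x=5/2 → posterior Inverse-Gamma(10, 247/16)
obs 7: x=7/4 → posterior Inverse-Gamma(21/2, 495/32)
obs 8: x=4 → posterior Inverse-Gamma(11, 595/32)
obs 9: x=-1/4 → posterior Inverse-Gamma(23/2, 161/8)

161/100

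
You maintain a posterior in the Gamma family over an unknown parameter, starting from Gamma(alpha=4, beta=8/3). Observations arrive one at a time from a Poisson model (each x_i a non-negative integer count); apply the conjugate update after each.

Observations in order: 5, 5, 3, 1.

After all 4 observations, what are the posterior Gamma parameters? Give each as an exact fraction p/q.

obs 1: x=5 → posterior Gamma(9, 11/3)
obs 2: x=5 → posterior Gamma(14, 14/3)
obs 3: x=3 → posterior Gamma(17, 17/3)
obs 4: x=1 → posterior Gamma(18, 20/3)

alpha=18, beta=20/3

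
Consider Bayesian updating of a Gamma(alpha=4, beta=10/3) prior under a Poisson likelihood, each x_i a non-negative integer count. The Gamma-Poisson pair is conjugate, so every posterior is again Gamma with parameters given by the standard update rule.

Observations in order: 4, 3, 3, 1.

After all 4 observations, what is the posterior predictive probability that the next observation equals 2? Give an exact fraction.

obs 1: x=4 → posterior Gamma(8, 13/3)
obs 2: x=3 → posterior Gamma(11, 16/3)
obs 3: x=3 → posterior Gamma(14, 19/3)
obs 4: x=1 → posterior Gamma(15, 22/3)

29566094691329003225088/116415321826934814453125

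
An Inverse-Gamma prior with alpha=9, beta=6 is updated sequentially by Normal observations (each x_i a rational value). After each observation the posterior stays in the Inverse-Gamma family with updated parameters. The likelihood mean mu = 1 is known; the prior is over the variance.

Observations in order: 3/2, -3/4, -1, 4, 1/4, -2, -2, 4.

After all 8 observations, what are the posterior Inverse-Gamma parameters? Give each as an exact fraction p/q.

obs 1: x=3/2 → posterior Inverse-Gamma(19/2, 49/8)
obs 2: x=-3/4 → posterior Inverse-Gamma(10, 245/32)
obs 3: x=-1 → posterior Inverse-Gamma(21/2, 309/32)
obs 4: x=4 → posterior Inverse-Gamma(11, 453/32)
obs 5: x=1/4 → posterior Inverse-Gamma(23/2, 231/16)
obs 6: x=-2 → posterior Inverse-Gamma(12, 303/16)
obs 7: x=-2 → posterior Inverse-Gamma(25/2, 375/16)
obs 8: x=4 → posterior Inverse-Gamma(13, 447/16)

alpha=13, beta=447/16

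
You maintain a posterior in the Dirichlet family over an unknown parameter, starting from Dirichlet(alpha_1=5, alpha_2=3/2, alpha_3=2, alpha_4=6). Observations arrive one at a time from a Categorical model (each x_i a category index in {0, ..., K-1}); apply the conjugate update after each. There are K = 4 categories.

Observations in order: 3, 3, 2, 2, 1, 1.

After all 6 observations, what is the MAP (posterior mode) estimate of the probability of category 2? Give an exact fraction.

obs 1: x=3 → posterior Dirichlet(5, 3/2, 2, 7)
obs 2: x=3 → posterior Dirichlet(5, 3/2, 2, 8)
obs 3: x=2 → posterior Dirichlet(5, 3/2, 3, 8)
obs 4: x=2 → posterior Dirichlet(5, 3/2, 4, 8)
obs 5: x=1 → posterior Dirichlet(5, 5/2, 4, 8)
obs 6: x=1 → posterior Dirichlet(5, 7/2, 4, 8)

2/11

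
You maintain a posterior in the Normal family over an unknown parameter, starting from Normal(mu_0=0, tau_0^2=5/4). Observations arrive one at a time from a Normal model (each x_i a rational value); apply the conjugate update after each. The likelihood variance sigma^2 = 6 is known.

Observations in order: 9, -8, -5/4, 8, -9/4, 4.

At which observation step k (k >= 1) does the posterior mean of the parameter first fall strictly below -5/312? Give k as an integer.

k = 3

obs 1: x=9 → posterior Normal(45/29, 30/29)
obs 2: x=-8 → posterior Normal(5/34, 15/17)
obs 3: x=-5/4 → posterior Normal(-5/156, 10/13)
obs 4: x=8 → posterior Normal(155/176, 15/22)
obs 5: x=-9/4 → posterior Normal(55/98, 30/49)
obs 6: x=4 → posterior Normal(95/108, 5/9)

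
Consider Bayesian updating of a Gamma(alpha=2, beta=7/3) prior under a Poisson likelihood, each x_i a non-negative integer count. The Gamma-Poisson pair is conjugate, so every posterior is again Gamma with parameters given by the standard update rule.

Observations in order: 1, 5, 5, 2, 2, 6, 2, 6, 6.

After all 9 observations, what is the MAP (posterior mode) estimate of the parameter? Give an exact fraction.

obs 1: x=1 → posterior Gamma(3, 10/3)
obs 2: x=5 → posterior Gamma(8, 13/3)
obs 3: x=5 → posterior Gamma(13, 16/3)
obs 4: x=2 → posterior Gamma(15, 19/3)
obs 5: x=2 → posterior Gamma(17, 22/3)
obs 6: x=6 → posterior Gamma(23, 25/3)
obs 7: x=2 → posterior Gamma(25, 28/3)
obs 8: x=6 → posterior Gamma(31, 31/3)
obs 9: x=6 → posterior Gamma(37, 34/3)

54/17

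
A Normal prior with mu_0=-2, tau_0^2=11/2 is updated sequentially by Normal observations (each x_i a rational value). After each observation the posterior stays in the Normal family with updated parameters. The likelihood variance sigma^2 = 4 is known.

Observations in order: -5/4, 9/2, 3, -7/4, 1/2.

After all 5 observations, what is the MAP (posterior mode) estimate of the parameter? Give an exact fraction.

obs 1: x=-5/4 → posterior Normal(-119/76, 44/19)
obs 2: x=9/2 → posterior Normal(79/120, 22/15)
obs 3: x=3 → posterior Normal(211/164, 44/41)
obs 4: x=-7/4 → posterior Normal(67/104, 11/13)
obs 5: x=1/2 → posterior Normal(13/21, 44/63)

13/21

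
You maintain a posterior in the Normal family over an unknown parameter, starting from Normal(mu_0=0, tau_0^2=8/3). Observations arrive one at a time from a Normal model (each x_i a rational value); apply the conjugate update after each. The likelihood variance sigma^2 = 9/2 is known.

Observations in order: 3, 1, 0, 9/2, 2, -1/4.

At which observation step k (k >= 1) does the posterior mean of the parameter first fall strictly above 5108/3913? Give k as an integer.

obs 1: x=3 → posterior Normal(48/43, 72/43)
obs 2: x=1 → posterior Normal(64/59, 72/59)
obs 3: x=0 → posterior Normal(64/75, 24/25)
obs 4: x=9/2 → posterior Normal(136/91, 72/91)
obs 5: x=2 → posterior Normal(168/107, 72/107)
obs 6: x=-1/4 → posterior Normal(4/3, 24/41)

k = 4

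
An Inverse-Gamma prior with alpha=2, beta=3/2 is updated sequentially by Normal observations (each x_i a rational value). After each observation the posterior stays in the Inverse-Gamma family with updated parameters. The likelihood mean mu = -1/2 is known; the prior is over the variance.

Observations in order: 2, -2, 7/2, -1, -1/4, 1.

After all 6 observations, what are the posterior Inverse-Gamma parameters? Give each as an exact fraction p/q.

alpha=5, beta=481/32

obs 1: x=2 → posterior Inverse-Gamma(5/2, 37/8)
obs 2: x=-2 → posterior Inverse-Gamma(3, 23/4)
obs 3: x=7/2 → posterior Inverse-Gamma(7/2, 55/4)
obs 4: x=-1 → posterior Inverse-Gamma(4, 111/8)
obs 5: x=-1/4 → posterior Inverse-Gamma(9/2, 445/32)
obs 6: x=1 → posterior Inverse-Gamma(5, 481/32)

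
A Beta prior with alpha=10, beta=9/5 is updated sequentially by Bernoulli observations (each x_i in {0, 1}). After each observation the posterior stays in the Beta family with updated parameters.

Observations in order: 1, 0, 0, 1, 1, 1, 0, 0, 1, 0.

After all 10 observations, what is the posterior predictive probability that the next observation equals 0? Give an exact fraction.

34/109

obs 1: x=1 → posterior Beta(11, 9/5)
obs 2: x=0 → posterior Beta(11, 14/5)
obs 3: x=0 → posterior Beta(11, 19/5)
obs 4: x=1 → posterior Beta(12, 19/5)
obs 5: x=1 → posterior Beta(13, 19/5)
obs 6: x=1 → posterior Beta(14, 19/5)
obs 7: x=0 → posterior Beta(14, 24/5)
obs 8: x=0 → posterior Beta(14, 29/5)
obs 9: x=1 → posterior Beta(15, 29/5)
obs 10: x=0 → posterior Beta(15, 34/5)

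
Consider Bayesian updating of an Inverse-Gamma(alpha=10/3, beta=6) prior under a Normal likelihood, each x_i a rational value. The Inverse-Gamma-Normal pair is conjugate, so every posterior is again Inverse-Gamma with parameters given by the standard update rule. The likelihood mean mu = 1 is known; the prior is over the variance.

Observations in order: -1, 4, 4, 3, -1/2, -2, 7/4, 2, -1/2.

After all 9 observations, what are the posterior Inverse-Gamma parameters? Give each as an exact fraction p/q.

obs 1: x=-1 → posterior Inverse-Gamma(23/6, 8)
obs 2: x=4 → posterior Inverse-Gamma(13/3, 25/2)
obs 3: x=4 → posterior Inverse-Gamma(29/6, 17)
obs 4: x=3 → posterior Inverse-Gamma(16/3, 19)
obs 5: x=-1/2 → posterior Inverse-Gamma(35/6, 161/8)
obs 6: x=-2 → posterior Inverse-Gamma(19/3, 197/8)
obs 7: x=7/4 → posterior Inverse-Gamma(41/6, 797/32)
obs 8: x=2 → posterior Inverse-Gamma(22/3, 813/32)
obs 9: x=-1/2 → posterior Inverse-Gamma(47/6, 849/32)

alpha=47/6, beta=849/32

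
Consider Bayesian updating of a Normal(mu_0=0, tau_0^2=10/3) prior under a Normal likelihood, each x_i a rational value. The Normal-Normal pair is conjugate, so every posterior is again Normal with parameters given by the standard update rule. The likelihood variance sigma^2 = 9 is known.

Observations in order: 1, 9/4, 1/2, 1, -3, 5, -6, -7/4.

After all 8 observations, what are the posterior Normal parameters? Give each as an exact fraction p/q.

mu_0=-10/107, tau_0^2=90/107

obs 1: x=1 → posterior Normal(10/37, 90/37)
obs 2: x=9/4 → posterior Normal(65/94, 90/47)
obs 3: x=1/2 → posterior Normal(25/38, 30/19)
obs 4: x=1 → posterior Normal(95/134, 90/67)
obs 5: x=-3 → posterior Normal(5/22, 90/77)
obs 6: x=5 → posterior Normal(45/58, 30/29)
obs 7: x=-6 → posterior Normal(15/194, 90/97)
obs 8: x=-7/4 → posterior Normal(-10/107, 90/107)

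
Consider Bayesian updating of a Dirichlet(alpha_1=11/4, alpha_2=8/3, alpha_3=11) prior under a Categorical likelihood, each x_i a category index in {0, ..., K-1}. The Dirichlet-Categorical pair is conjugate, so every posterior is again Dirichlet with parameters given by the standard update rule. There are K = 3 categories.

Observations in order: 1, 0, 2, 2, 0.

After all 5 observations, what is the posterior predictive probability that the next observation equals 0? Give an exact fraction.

obs 1: x=1 → posterior Dirichlet(11/4, 11/3, 11)
obs 2: x=0 → posterior Dirichlet(15/4, 11/3, 11)
obs 3: x=2 → posterior Dirichlet(15/4, 11/3, 12)
obs 4: x=2 → posterior Dirichlet(15/4, 11/3, 13)
obs 5: x=0 → posterior Dirichlet(19/4, 11/3, 13)

57/257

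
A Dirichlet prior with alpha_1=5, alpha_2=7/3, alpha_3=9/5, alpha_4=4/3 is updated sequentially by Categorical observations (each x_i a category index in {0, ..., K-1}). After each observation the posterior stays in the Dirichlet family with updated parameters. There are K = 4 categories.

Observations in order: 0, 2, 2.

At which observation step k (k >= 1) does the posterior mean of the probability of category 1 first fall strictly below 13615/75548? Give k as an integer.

k = 3

obs 1: x=0 → posterior Dirichlet(6, 7/3, 9/5, 4/3)
obs 2: x=2 → posterior Dirichlet(6, 7/3, 14/5, 4/3)
obs 3: x=2 → posterior Dirichlet(6, 7/3, 19/5, 4/3)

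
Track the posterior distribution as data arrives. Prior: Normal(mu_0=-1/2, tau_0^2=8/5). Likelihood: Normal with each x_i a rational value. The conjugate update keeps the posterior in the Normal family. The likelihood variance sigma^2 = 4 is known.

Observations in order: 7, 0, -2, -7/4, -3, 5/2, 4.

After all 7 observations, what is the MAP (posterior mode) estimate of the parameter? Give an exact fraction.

obs 1: x=7 → posterior Normal(23/14, 8/7)
obs 2: x=0 → posterior Normal(23/18, 8/9)
obs 3: x=-2 → posterior Normal(15/22, 8/11)
obs 4: x=-7/4 → posterior Normal(4/13, 8/13)
obs 5: x=-3 → posterior Normal(-2/15, 8/15)
obs 6: x=5/2 → posterior Normal(3/17, 8/17)
obs 7: x=4 → posterior Normal(11/19, 8/19)

11/19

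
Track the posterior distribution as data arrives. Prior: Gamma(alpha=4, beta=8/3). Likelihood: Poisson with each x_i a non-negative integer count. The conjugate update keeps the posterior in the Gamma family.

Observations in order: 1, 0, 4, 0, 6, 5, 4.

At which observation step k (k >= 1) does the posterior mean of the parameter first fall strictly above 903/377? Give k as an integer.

obs 1: x=1 → posterior Gamma(5, 11/3)
obs 2: x=0 → posterior Gamma(5, 14/3)
obs 3: x=4 → posterior Gamma(9, 17/3)
obs 4: x=0 → posterior Gamma(9, 20/3)
obs 5: x=6 → posterior Gamma(15, 23/3)
obs 6: x=5 → posterior Gamma(20, 26/3)
obs 7: x=4 → posterior Gamma(24, 29/3)

k = 7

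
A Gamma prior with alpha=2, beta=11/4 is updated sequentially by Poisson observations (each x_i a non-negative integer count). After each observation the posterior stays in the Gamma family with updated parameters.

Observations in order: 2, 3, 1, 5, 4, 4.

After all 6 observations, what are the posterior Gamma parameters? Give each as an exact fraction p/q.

alpha=21, beta=35/4

obs 1: x=2 → posterior Gamma(4, 15/4)
obs 2: x=3 → posterior Gamma(7, 19/4)
obs 3: x=1 → posterior Gamma(8, 23/4)
obs 4: x=5 → posterior Gamma(13, 27/4)
obs 5: x=4 → posterior Gamma(17, 31/4)
obs 6: x=4 → posterior Gamma(21, 35/4)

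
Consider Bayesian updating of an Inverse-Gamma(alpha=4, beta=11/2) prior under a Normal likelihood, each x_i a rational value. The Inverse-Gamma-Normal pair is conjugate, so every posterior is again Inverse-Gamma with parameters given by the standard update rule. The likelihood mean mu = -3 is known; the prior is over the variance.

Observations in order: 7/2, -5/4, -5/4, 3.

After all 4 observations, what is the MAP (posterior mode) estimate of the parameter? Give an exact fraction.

obs 1: x=7/2 → posterior Inverse-Gamma(9/2, 213/8)
obs 2: x=-5/4 → posterior Inverse-Gamma(5, 901/32)
obs 3: x=-5/4 → posterior Inverse-Gamma(11/2, 475/16)
obs 4: x=3 → posterior Inverse-Gamma(6, 763/16)

109/16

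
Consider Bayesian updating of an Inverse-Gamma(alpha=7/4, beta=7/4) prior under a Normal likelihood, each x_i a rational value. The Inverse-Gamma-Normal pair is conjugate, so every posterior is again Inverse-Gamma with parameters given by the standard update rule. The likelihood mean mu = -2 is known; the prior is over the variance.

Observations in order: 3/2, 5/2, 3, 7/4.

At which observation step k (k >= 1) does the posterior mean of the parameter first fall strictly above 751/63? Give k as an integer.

k = 3

obs 1: x=3/2 → posterior Inverse-Gamma(9/4, 63/8)
obs 2: x=5/2 → posterior Inverse-Gamma(11/4, 18)
obs 3: x=3 → posterior Inverse-Gamma(13/4, 61/2)
obs 4: x=7/4 → posterior Inverse-Gamma(15/4, 1201/32)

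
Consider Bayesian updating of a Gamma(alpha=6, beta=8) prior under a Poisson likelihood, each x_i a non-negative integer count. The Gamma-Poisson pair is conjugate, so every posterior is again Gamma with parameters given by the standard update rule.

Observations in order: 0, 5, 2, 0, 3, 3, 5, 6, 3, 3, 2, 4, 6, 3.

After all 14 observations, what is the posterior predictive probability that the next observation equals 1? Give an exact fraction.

obs 1: x=0 → posterior Gamma(6, 9)
obs 2: x=5 → posterior Gamma(11, 10)
obs 3: x=2 → posterior Gamma(13, 11)
obs 4: x=0 → posterior Gamma(13, 12)
obs 5: x=3 → posterior Gamma(16, 13)
obs 6: x=3 → posterior Gamma(19, 14)
obs 7: x=5 → posterior Gamma(24, 15)
obs 8: x=6 → posterior Gamma(30, 16)
obs 9: x=3 → posterior Gamma(33, 17)
obs 10: x=3 → posterior Gamma(36, 18)
obs 11: x=2 → posterior Gamma(38, 19)
obs 12: x=4 → posterior Gamma(42, 20)
obs 13: x=6 → posterior Gamma(48, 21)
obs 14: x=3 → posterior Gamma(51, 22)

14829513306063900279440480858037803222184331281186935224100004065968128/64542751082767918430897798773372060387158551764172664212787858136578721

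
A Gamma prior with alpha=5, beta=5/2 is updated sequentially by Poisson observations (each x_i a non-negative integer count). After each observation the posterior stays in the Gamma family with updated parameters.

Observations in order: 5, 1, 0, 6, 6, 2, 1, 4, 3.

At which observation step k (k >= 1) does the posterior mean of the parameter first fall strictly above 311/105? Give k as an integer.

k = 5

obs 1: x=5 → posterior Gamma(10, 7/2)
obs 2: x=1 → posterior Gamma(11, 9/2)
obs 3: x=0 → posterior Gamma(11, 11/2)
obs 4: x=6 → posterior Gamma(17, 13/2)
obs 5: x=6 → posterior Gamma(23, 15/2)
obs 6: x=2 → posterior Gamma(25, 17/2)
obs 7: x=1 → posterior Gamma(26, 19/2)
obs 8: x=4 → posterior Gamma(30, 21/2)
obs 9: x=3 → posterior Gamma(33, 23/2)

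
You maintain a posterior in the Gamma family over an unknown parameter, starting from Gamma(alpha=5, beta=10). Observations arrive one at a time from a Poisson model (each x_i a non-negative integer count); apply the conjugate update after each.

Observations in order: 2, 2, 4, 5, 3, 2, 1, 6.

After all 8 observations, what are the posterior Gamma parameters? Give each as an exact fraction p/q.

alpha=30, beta=18

obs 1: x=2 → posterior Gamma(7, 11)
obs 2: x=2 → posterior Gamma(9, 12)
obs 3: x=4 → posterior Gamma(13, 13)
obs 4: x=5 → posterior Gamma(18, 14)
obs 5: x=3 → posterior Gamma(21, 15)
obs 6: x=2 → posterior Gamma(23, 16)
obs 7: x=1 → posterior Gamma(24, 17)
obs 8: x=6 → posterior Gamma(30, 18)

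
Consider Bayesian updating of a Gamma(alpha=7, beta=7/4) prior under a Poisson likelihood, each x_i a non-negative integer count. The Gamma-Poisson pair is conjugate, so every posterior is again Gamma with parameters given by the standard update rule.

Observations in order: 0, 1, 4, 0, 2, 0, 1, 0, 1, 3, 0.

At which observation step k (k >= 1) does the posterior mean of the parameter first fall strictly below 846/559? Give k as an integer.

obs 1: x=0 → posterior Gamma(7, 11/4)
obs 2: x=1 → posterior Gamma(8, 15/4)
obs 3: x=4 → posterior Gamma(12, 19/4)
obs 4: x=0 → posterior Gamma(12, 23/4)
obs 5: x=2 → posterior Gamma(14, 27/4)
obs 6: x=0 → posterior Gamma(14, 31/4)
obs 7: x=1 → posterior Gamma(15, 35/4)
obs 8: x=0 → posterior Gamma(15, 39/4)
obs 9: x=1 → posterior Gamma(16, 43/4)
obs 10: x=3 → posterior Gamma(19, 47/4)
obs 11: x=0 → posterior Gamma(19, 51/4)

k = 9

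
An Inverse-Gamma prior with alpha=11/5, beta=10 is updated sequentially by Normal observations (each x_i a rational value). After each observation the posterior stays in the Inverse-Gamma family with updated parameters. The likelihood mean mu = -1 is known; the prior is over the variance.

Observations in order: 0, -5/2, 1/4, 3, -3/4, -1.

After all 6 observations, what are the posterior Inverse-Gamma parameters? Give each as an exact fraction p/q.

obs 1: x=0 → posterior Inverse-Gamma(27/10, 21/2)
obs 2: x=-5/2 → posterior Inverse-Gamma(16/5, 93/8)
obs 3: x=1/4 → posterior Inverse-Gamma(37/10, 397/32)
obs 4: x=3 → posterior Inverse-Gamma(21/5, 653/32)
obs 5: x=-3/4 → posterior Inverse-Gamma(47/10, 327/16)
obs 6: x=-1 → posterior Inverse-Gamma(26/5, 327/16)

alpha=26/5, beta=327/16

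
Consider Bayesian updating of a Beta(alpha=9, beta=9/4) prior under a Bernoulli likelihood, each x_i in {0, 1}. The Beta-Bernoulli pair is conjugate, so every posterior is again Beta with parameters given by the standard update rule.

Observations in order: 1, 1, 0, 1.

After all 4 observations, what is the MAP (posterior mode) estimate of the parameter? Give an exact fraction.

obs 1: x=1 → posterior Beta(10, 9/4)
obs 2: x=1 → posterior Beta(11, 9/4)
obs 3: x=0 → posterior Beta(11, 13/4)
obs 4: x=1 → posterior Beta(12, 13/4)

44/53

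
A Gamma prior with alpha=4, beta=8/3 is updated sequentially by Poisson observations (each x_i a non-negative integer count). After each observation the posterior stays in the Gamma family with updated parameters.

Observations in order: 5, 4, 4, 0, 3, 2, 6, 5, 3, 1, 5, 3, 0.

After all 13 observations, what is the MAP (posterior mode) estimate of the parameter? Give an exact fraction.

132/47

obs 1: x=5 → posterior Gamma(9, 11/3)
obs 2: x=4 → posterior Gamma(13, 14/3)
obs 3: x=4 → posterior Gamma(17, 17/3)
obs 4: x=0 → posterior Gamma(17, 20/3)
obs 5: x=3 → posterior Gamma(20, 23/3)
obs 6: x=2 → posterior Gamma(22, 26/3)
obs 7: x=6 → posterior Gamma(28, 29/3)
obs 8: x=5 → posterior Gamma(33, 32/3)
obs 9: x=3 → posterior Gamma(36, 35/3)
obs 10: x=1 → posterior Gamma(37, 38/3)
obs 11: x=5 → posterior Gamma(42, 41/3)
obs 12: x=3 → posterior Gamma(45, 44/3)
obs 13: x=0 → posterior Gamma(45, 47/3)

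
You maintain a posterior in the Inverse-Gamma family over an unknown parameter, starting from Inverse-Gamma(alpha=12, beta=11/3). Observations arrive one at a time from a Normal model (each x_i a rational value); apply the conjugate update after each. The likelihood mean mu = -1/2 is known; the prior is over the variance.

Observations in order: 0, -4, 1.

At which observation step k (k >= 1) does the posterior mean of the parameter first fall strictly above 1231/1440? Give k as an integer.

k = 3

obs 1: x=0 → posterior Inverse-Gamma(25/2, 91/24)
obs 2: x=-4 → posterior Inverse-Gamma(13, 119/12)
obs 3: x=1 → posterior Inverse-Gamma(27/2, 265/24)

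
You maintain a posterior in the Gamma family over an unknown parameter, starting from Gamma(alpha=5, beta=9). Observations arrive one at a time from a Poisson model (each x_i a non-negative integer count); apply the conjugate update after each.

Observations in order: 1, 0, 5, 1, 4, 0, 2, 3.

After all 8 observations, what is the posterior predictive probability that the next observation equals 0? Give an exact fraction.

obs 1: x=1 → posterior Gamma(6, 10)
obs 2: x=0 → posterior Gamma(6, 11)
obs 3: x=5 → posterior Gamma(11, 12)
obs 4: x=1 → posterior Gamma(12, 13)
obs 5: x=4 → posterior Gamma(16, 14)
obs 6: x=0 → posterior Gamma(16, 15)
obs 7: x=2 → posterior Gamma(18, 16)
obs 8: x=3 → posterior Gamma(21, 17)

69091933913008732880827217/229468251895129407139872768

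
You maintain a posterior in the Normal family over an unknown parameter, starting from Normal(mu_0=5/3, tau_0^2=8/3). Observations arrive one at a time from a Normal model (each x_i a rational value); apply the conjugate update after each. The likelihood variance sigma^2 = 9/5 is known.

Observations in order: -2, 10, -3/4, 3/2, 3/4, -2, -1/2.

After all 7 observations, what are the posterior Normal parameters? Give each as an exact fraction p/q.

obs 1: x=-2 → posterior Normal(-35/67, 72/67)
obs 2: x=10 → posterior Normal(365/107, 72/107)
obs 3: x=-3/4 → posterior Normal(335/147, 24/49)
obs 4: x=3/2 → posterior Normal(395/187, 72/187)
obs 5: x=3/4 → posterior Normal(425/227, 72/227)
obs 6: x=-2 → posterior Normal(115/89, 24/89)
obs 7: x=-1/2 → posterior Normal(325/307, 72/307)

mu_0=325/307, tau_0^2=72/307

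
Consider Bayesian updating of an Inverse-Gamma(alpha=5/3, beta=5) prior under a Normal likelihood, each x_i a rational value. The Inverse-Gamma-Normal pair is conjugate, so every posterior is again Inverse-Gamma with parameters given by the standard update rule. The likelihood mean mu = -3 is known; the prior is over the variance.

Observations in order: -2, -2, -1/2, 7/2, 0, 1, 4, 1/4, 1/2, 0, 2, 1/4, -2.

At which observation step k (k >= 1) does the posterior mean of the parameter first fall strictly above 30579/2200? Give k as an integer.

k = 7

obs 1: x=-2 → posterior Inverse-Gamma(13/6, 11/2)
obs 2: x=-2 → posterior Inverse-Gamma(8/3, 6)
obs 3: x=-1/2 → posterior Inverse-Gamma(19/6, 73/8)
obs 4: x=7/2 → posterior Inverse-Gamma(11/3, 121/4)
obs 5: x=0 → posterior Inverse-Gamma(25/6, 139/4)
obs 6: x=1 → posterior Inverse-Gamma(14/3, 171/4)
obs 7: x=4 → posterior Inverse-Gamma(31/6, 269/4)
obs 8: x=1/4 → posterior Inverse-Gamma(17/3, 2321/32)
obs 9: x=1/2 → posterior Inverse-Gamma(37/6, 2517/32)
obs 10: x=0 → posterior Inverse-Gamma(20/3, 2661/32)
obs 11: x=2 → posterior Inverse-Gamma(43/6, 3061/32)
obs 12: x=1/4 → posterior Inverse-Gamma(23/3, 1615/16)
obs 13: x=-2 → posterior Inverse-Gamma(49/6, 1623/16)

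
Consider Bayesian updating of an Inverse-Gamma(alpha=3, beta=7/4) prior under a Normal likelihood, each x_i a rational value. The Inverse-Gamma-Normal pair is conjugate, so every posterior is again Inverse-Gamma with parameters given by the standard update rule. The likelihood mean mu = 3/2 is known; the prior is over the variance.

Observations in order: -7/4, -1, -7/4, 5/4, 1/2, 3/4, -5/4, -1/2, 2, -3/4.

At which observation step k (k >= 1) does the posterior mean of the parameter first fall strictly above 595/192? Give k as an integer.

k = 2

obs 1: x=-7/4 → posterior Inverse-Gamma(7/2, 225/32)
obs 2: x=-1 → posterior Inverse-Gamma(4, 325/32)
obs 3: x=-7/4 → posterior Inverse-Gamma(9/2, 247/16)
obs 4: x=5/4 → posterior Inverse-Gamma(5, 495/32)
obs 5: x=1/2 → posterior Inverse-Gamma(11/2, 511/32)
obs 6: x=3/4 → posterior Inverse-Gamma(6, 65/4)
obs 7: x=-5/4 → posterior Inverse-Gamma(13/2, 641/32)
obs 8: x=-1/2 → posterior Inverse-Gamma(7, 705/32)
obs 9: x=2 → posterior Inverse-Gamma(15/2, 709/32)
obs 10: x=-3/4 → posterior Inverse-Gamma(8, 395/16)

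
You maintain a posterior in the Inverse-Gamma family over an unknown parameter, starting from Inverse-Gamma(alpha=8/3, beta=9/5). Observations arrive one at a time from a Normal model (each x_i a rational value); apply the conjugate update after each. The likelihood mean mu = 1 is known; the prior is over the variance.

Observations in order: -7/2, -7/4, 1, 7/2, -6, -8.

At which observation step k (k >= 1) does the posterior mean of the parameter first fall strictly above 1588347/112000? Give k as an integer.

obs 1: x=-7/2 → posterior Inverse-Gamma(19/6, 477/40)
obs 2: x=-7/4 → posterior Inverse-Gamma(11/3, 2513/160)
obs 3: x=1 → posterior Inverse-Gamma(25/6, 2513/160)
obs 4: x=7/2 → posterior Inverse-Gamma(14/3, 3013/160)
obs 5: x=-6 → posterior Inverse-Gamma(31/6, 6933/160)
obs 6: x=-8 → posterior Inverse-Gamma(17/3, 13413/160)

k = 6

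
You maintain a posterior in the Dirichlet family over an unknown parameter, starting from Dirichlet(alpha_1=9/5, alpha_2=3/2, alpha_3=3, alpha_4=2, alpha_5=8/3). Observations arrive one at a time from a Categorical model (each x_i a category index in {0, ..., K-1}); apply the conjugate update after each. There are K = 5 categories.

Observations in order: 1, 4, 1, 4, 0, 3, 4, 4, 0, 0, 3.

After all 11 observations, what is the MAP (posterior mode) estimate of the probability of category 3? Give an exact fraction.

90/509

obs 1: x=1 → posterior Dirichlet(9/5, 5/2, 3, 2, 8/3)
obs 2: x=4 → posterior Dirichlet(9/5, 5/2, 3, 2, 11/3)
obs 3: x=1 → posterior Dirichlet(9/5, 7/2, 3, 2, 11/3)
obs 4: x=4 → posterior Dirichlet(9/5, 7/2, 3, 2, 14/3)
obs 5: x=0 → posterior Dirichlet(14/5, 7/2, 3, 2, 14/3)
obs 6: x=3 → posterior Dirichlet(14/5, 7/2, 3, 3, 14/3)
obs 7: x=4 → posterior Dirichlet(14/5, 7/2, 3, 3, 17/3)
obs 8: x=4 → posterior Dirichlet(14/5, 7/2, 3, 3, 20/3)
obs 9: x=0 → posterior Dirichlet(19/5, 7/2, 3, 3, 20/3)
obs 10: x=0 → posterior Dirichlet(24/5, 7/2, 3, 3, 20/3)
obs 11: x=3 → posterior Dirichlet(24/5, 7/2, 3, 4, 20/3)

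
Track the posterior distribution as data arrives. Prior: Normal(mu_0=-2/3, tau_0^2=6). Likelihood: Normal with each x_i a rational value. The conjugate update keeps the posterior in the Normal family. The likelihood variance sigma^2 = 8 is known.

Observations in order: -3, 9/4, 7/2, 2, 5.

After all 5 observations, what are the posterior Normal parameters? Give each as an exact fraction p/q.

obs 1: x=-3 → posterior Normal(-5/3, 24/7)
obs 2: x=9/4 → posterior Normal(-59/120, 12/5)
obs 3: x=7/2 → posterior Normal(67/156, 24/13)
obs 4: x=2 → posterior Normal(139/192, 3/2)
obs 5: x=5 → posterior Normal(319/228, 24/19)

mu_0=319/228, tau_0^2=24/19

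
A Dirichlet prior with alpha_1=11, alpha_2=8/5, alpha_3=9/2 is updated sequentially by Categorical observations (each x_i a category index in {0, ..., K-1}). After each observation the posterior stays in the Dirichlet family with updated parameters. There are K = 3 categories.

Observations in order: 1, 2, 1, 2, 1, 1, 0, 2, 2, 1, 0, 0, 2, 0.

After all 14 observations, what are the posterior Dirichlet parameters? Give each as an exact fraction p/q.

obs 1: x=1 → posterior Dirichlet(11, 13/5, 9/2)
obs 2: x=2 → posterior Dirichlet(11, 13/5, 11/2)
obs 3: x=1 → posterior Dirichlet(11, 18/5, 11/2)
obs 4: x=2 → posterior Dirichlet(11, 18/5, 13/2)
obs 5: x=1 → posterior Dirichlet(11, 23/5, 13/2)
obs 6: x=1 → posterior Dirichlet(11, 28/5, 13/2)
obs 7: x=0 → posterior Dirichlet(12, 28/5, 13/2)
obs 8: x=2 → posterior Dirichlet(12, 28/5, 15/2)
obs 9: x=2 → posterior Dirichlet(12, 28/5, 17/2)
obs 10: x=1 → posterior Dirichlet(12, 33/5, 17/2)
obs 11: x=0 → posterior Dirichlet(13, 33/5, 17/2)
obs 12: x=0 → posterior Dirichlet(14, 33/5, 17/2)
obs 13: x=2 → posterior Dirichlet(14, 33/5, 19/2)
obs 14: x=0 → posterior Dirichlet(15, 33/5, 19/2)

alpha_1=15, alpha_2=33/5, alpha_3=19/2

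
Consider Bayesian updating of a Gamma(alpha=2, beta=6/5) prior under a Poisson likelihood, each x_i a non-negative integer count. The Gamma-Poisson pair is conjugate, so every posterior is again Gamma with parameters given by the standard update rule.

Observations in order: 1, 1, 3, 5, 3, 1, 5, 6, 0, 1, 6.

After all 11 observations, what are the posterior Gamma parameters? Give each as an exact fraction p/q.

obs 1: x=1 → posterior Gamma(3, 11/5)
obs 2: x=1 → posterior Gamma(4, 16/5)
obs 3: x=3 → posterior Gamma(7, 21/5)
obs 4: x=5 → posterior Gamma(12, 26/5)
obs 5: x=3 → posterior Gamma(15, 31/5)
obs 6: x=1 → posterior Gamma(16, 36/5)
obs 7: x=5 → posterior Gamma(21, 41/5)
obs 8: x=6 → posterior Gamma(27, 46/5)
obs 9: x=0 → posterior Gamma(27, 51/5)
obs 10: x=1 → posterior Gamma(28, 56/5)
obs 11: x=6 → posterior Gamma(34, 61/5)

alpha=34, beta=61/5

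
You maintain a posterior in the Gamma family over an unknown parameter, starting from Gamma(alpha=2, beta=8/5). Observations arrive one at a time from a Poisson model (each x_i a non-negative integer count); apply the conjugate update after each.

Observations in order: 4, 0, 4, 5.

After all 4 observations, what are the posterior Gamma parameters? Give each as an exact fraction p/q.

obs 1: x=4 → posterior Gamma(6, 13/5)
obs 2: x=0 → posterior Gamma(6, 18/5)
obs 3: x=4 → posterior Gamma(10, 23/5)
obs 4: x=5 → posterior Gamma(15, 28/5)

alpha=15, beta=28/5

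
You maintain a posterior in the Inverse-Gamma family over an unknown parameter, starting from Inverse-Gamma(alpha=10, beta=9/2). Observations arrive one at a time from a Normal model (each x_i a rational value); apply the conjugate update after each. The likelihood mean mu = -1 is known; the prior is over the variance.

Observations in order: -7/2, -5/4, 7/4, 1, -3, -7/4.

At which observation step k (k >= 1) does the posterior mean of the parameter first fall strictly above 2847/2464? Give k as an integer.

k = 4

obs 1: x=-7/2 → posterior Inverse-Gamma(21/2, 61/8)
obs 2: x=-5/4 → posterior Inverse-Gamma(11, 245/32)
obs 3: x=7/4 → posterior Inverse-Gamma(23/2, 183/16)
obs 4: x=1 → posterior Inverse-Gamma(12, 215/16)
obs 5: x=-3 → posterior Inverse-Gamma(25/2, 247/16)
obs 6: x=-7/4 → posterior Inverse-Gamma(13, 503/32)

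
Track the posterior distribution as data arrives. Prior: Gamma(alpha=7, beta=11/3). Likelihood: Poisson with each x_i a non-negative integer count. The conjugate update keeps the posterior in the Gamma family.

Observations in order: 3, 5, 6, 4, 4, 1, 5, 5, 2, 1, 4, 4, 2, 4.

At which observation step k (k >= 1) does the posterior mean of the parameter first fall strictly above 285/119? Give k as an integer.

k = 2

obs 1: x=3 → posterior Gamma(10, 14/3)
obs 2: x=5 → posterior Gamma(15, 17/3)
obs 3: x=6 → posterior Gamma(21, 20/3)
obs 4: x=4 → posterior Gamma(25, 23/3)
obs 5: x=4 → posterior Gamma(29, 26/3)
obs 6: x=1 → posterior Gamma(30, 29/3)
obs 7: x=5 → posterior Gamma(35, 32/3)
obs 8: x=5 → posterior Gamma(40, 35/3)
obs 9: x=2 → posterior Gamma(42, 38/3)
obs 10: x=1 → posterior Gamma(43, 41/3)
obs 11: x=4 → posterior Gamma(47, 44/3)
obs 12: x=4 → posterior Gamma(51, 47/3)
obs 13: x=2 → posterior Gamma(53, 50/3)
obs 14: x=4 → posterior Gamma(57, 53/3)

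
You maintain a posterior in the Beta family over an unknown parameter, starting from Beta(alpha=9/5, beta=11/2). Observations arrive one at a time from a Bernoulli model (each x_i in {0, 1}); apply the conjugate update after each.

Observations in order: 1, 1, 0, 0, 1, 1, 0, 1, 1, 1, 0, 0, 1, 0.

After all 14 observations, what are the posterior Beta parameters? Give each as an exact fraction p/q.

obs 1: x=1 → posterior Beta(14/5, 11/2)
obs 2: x=1 → posterior Beta(19/5, 11/2)
obs 3: x=0 → posterior Beta(19/5, 13/2)
obs 4: x=0 → posterior Beta(19/5, 15/2)
obs 5: x=1 → posterior Beta(24/5, 15/2)
obs 6: x=1 → posterior Beta(29/5, 15/2)
obs 7: x=0 → posterior Beta(29/5, 17/2)
obs 8: x=1 → posterior Beta(34/5, 17/2)
obs 9: x=1 → posterior Beta(39/5, 17/2)
obs 10: x=1 → posterior Beta(44/5, 17/2)
obs 11: x=0 → posterior Beta(44/5, 19/2)
obs 12: x=0 → posterior Beta(44/5, 21/2)
obs 13: x=1 → posterior Beta(49/5, 21/2)
obs 14: x=0 → posterior Beta(49/5, 23/2)

alpha=49/5, beta=23/2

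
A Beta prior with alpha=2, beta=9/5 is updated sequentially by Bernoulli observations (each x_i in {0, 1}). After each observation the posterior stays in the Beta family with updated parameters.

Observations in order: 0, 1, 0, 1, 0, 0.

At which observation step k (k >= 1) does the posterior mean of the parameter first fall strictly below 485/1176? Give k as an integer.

k = 6

obs 1: x=0 → posterior Beta(2, 14/5)
obs 2: x=1 → posterior Beta(3, 14/5)
obs 3: x=0 → posterior Beta(3, 19/5)
obs 4: x=1 → posterior Beta(4, 19/5)
obs 5: x=0 → posterior Beta(4, 24/5)
obs 6: x=0 → posterior Beta(4, 29/5)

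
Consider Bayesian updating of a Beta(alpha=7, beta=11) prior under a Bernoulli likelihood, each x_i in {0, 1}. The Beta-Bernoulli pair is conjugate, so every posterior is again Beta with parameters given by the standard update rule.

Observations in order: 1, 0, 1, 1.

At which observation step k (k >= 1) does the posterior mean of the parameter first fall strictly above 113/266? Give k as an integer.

obs 1: x=1 → posterior Beta(8, 11)
obs 2: x=0 → posterior Beta(8, 12)
obs 3: x=1 → posterior Beta(9, 12)
obs 4: x=1 → posterior Beta(10, 12)

k = 3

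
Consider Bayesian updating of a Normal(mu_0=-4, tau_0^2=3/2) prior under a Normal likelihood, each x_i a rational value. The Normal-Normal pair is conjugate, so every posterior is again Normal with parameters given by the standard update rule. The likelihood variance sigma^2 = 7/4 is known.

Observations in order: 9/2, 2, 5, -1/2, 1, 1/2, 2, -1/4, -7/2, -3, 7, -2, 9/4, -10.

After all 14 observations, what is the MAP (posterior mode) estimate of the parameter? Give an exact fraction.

obs 1: x=9/2 → posterior Normal(-1/13, 21/26)
obs 2: x=2 → posterior Normal(11/19, 21/38)
obs 3: x=5 → posterior Normal(41/25, 21/50)
obs 4: x=-1/2 → posterior Normal(38/31, 21/62)
obs 5: x=1 → posterior Normal(44/37, 21/74)
obs 6: x=1/2 → posterior Normal(47/43, 21/86)
obs 7: x=2 → posterior Normal(59/49, 3/14)
obs 8: x=-1/4 → posterior Normal(23/22, 21/110)
obs 9: x=-7/2 → posterior Normal(73/122, 21/122)
obs 10: x=-3 → posterior Normal(37/134, 21/134)
obs 11: x=7 → posterior Normal(121/146, 21/146)
obs 12: x=-2 → posterior Normal(97/158, 21/158)
obs 13: x=9/4 → posterior Normal(62/85, 21/170)
obs 14: x=-10 → posterior Normal(2/91, 3/26)

2/91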